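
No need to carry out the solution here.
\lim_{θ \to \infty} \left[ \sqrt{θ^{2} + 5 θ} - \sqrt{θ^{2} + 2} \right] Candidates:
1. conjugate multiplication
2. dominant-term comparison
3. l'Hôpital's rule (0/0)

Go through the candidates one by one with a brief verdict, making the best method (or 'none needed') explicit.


Verdict: conjugate multiplication — both pieces blow up but their difference is finite; the conjugate trick rationalizes \sqrt{θ^{2} + 5 θ} - \sqrt{θ^{2} + 2}.
- conjugate multiplication — yes, a natural case for it.
- dominant-term comparison — this is not a rational comparison of growth rates at infinity.
- l'Hôpital's rule (0/0) — substitution produces ∞ − ∞ rather than a vanishing quotient; the rule needs a 0/0 ratio to act on.


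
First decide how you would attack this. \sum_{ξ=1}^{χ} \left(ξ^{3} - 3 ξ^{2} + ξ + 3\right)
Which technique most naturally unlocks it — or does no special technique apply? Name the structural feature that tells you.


Diagnosis: no special technique — every summand is a constant multiple of a power of ξ — apply the standard power-sum identities one degree at a time.


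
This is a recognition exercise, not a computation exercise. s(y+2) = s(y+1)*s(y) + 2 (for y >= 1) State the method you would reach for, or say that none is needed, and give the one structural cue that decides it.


Method: no special technique — the map from one term to the next is curved, not linear, so linear closed-form machinery does not attach.


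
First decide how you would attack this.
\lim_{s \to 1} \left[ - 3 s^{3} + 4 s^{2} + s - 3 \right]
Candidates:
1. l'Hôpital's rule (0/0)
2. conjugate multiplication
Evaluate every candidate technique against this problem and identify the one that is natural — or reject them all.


Technique: no special technique — nothing blocks direct substitution at 1: plug in and finish.
- l'Hôpital's rule (0/0) — evaluation at the point is determinate, so the rule has nothing to repair.
- conjugate multiplication — there is no infinity-minus-infinity radical difference to rationalize.


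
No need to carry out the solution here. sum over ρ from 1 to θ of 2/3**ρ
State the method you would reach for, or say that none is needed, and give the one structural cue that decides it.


Method: the geometric series formula — consecutive terms stand in a fixed index-free ratio — the geometric sum formula closes it.


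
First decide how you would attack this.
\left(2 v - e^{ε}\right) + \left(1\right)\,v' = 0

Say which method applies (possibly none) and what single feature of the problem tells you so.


Diagnosis: a linear integrating factor — linear in the unknown with genuine forcing: multiply through by the exponential of the integrated coefficient and the left side closes into one derivative.


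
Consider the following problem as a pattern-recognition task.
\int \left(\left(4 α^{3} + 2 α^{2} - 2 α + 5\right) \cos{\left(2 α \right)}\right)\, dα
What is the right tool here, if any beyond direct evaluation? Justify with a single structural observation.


Method: integration by parts — a polynomial factor 4 α^{3} + 2 α^{2} - 2 α + 5 multiplies \cos{\left(2 α \right)}; differentiating 4 α^{3} + 2 α^{2} - 2 α + 5 lowers its degree while \cos{\left(2 α \right)} integrates cleanly, so parts wins.


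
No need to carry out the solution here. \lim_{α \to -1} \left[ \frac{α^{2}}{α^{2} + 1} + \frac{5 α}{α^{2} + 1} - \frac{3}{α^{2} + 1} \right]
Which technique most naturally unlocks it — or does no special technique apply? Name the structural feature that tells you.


Diagnosis: no special technique — the expression is continuous at the evaluation point — substitute directly; no indeterminate form appears.


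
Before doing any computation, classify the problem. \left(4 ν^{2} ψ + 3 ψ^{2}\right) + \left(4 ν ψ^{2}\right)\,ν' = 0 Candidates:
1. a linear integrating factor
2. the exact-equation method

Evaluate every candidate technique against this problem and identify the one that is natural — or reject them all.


Technique: the exact-equation method — checking ∂/∂ν of 4 ν^{2} ψ + 3 ψ^{2} against ∂/∂ψ of 4 ν ψ^{2}: they match — the equation is exact as it stands.
- a linear integrating factor: the unknown enters nonlinearly (through a power, a denominator, or a transcendental function), which the linear integrating-factor recipe cannot absorb as-is — any repair would come from a preliminary substitution, not the factor.
- the exact-equation method: yes, a natural case for it.


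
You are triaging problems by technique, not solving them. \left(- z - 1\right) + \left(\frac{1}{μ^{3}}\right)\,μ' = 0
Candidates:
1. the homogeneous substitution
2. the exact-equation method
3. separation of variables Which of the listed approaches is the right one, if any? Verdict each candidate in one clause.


Diagnosis: separation of variables — all dependence on the two variables factors apart, the defining separable shape.
- the homogeneous substitution: the slope is not a function of the ratio of the variables alone.
- the exact-equation method: the cross-partial test holds only vacuously — each coefficient lives in its own variable, so the exactness machinery reads no structure the split form does not already show.
- separation of variables — yes, a natural case for it.


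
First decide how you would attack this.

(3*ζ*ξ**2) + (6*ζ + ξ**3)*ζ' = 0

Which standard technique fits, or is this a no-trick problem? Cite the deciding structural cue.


Diagnosis: the exact-equation method — the mixed-partials test passes for 3*ζ*ξ**2 and 6*ζ + ξ**3, so a potential function exists as presented.


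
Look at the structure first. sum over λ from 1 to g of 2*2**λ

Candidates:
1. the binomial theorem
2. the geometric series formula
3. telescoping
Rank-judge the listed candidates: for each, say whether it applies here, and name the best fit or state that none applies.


Technique: the geometric series formula — each term is 2 times the previous one, so the geometric-series formula applies directly.
- the binomial theorem: there is no sum-raised-to-a-power identity hiding in these terms.
- the geometric series formula — applies; the problem has the shape this method handles.
- telescoping: writing out consecutive terms as given produces no pairwise cancellation.


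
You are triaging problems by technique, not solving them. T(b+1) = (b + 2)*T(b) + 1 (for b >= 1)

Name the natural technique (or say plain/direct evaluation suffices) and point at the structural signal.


Verdict: a summation factor — because the multiplier b + 2 is index-dependent, divide through by its running product and sum the resulting differences.


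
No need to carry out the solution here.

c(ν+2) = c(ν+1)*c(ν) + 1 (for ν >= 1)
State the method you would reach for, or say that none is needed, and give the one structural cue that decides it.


Diagnosis: no special technique — a nonlinear dependence on earlier terms breaks linearity, and with it every superposition-based closed form.


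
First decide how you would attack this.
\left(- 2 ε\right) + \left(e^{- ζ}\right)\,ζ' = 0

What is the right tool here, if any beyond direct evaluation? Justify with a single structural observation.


Diagnosis: separation of variables — solved for the derivative, the right side splits multiplicatively into a function of each variable alone — divide and integrate each side. The equation is exact as it stands too — a potential function exists — though separation reads the split structure directly.


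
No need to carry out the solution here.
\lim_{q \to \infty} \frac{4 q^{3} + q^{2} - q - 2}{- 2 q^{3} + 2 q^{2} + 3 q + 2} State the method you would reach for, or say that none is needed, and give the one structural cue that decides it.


Verdict: dominant-term comparison — growth-rate triage: the leading powers of q decide the limit, everything else is noise. l'Hôpital's at-infinity variant applies to the expression viewed as a single quotient; the leading-term comparison is the direct route.


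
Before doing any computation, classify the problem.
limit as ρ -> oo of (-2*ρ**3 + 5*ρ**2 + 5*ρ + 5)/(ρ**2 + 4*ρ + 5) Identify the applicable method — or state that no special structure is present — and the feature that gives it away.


Method: dominant-term comparison — as ρ grows, only the highest-degree terms matter — compare leading terms and read the limit off. l'Hôpital's at-infinity variant applies to the expression viewed as a single quotient; the leading-term comparison is the direct route.


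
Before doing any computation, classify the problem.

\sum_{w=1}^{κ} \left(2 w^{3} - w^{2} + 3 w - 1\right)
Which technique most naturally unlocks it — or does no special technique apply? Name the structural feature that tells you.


Verdict: no special technique — the summand is a plain polynomial in w (expanding first if it arrives factored); standard power-sum formulas evaluate it term by term.


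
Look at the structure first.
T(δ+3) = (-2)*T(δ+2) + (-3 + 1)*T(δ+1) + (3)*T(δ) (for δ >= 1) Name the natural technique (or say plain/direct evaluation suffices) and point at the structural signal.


Method: the characteristic-root method — shift-invariance with fixed coefficients calls for exponential trials; the characteristic polynomial finds every r^δ.


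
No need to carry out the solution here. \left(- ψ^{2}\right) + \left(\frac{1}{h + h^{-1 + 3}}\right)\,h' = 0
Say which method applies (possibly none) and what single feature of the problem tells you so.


Method: separation of variables — the slope splits multiplicatively: ψ^{2} carrying all ψ-dependence times (h + h^{-1 + 3}) carrying all h-dependence — separate and integrate. This doubles as a Bernoulli equation in the unknown as written; dividing and integrating works on it directly.


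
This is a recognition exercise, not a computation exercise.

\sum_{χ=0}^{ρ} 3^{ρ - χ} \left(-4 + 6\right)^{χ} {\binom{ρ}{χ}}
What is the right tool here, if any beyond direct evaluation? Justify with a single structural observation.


Method: the binomial theorem — terms weighting {\binom{ρ}{χ}} against matched powers of (-4 + 6) and 3 reassemble into ((-4 + 6) + 3)^ρ by the binomial theorem.


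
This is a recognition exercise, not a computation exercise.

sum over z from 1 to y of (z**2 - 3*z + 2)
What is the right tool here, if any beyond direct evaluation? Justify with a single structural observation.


Verdict: no special technique — no ratio, no shift structure, no binomial pattern: sum the constant-multiple powers of z with known formulas.


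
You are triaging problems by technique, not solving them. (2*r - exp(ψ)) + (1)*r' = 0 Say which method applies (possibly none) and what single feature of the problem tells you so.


Diagnosis: a linear integrating factor — arrange it as r' + 2·r = (the forcing term) and the integrating factor does the rest.


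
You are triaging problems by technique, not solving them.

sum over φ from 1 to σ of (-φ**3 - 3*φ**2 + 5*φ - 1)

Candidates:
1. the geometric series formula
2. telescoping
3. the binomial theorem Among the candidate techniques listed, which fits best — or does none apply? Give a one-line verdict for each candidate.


Method: no special technique — every summand is a constant multiple of a power of φ — apply the standard power-sum identities one degree at a time.
- the geometric series formula: no single multiplier carries one term to the next throughout the sum.
- telescoping: writing out consecutive terms as given produces no pairwise cancellation.
- the binomial theorem — there is no sum-raised-to-a-power identity hiding in these terms.


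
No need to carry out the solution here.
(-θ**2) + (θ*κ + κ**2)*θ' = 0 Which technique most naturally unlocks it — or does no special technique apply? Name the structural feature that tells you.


Technique: the homogeneous substitution — the slope's numerator and denominator have matching total degree, so it depends only on θ/κ and the ratio substitution collapses it. A Bernoulli substitution after rearrangement (possibly exchanging dependent and independent variable) is a fair alternative; the homogeneous route works on the equation as it stands.


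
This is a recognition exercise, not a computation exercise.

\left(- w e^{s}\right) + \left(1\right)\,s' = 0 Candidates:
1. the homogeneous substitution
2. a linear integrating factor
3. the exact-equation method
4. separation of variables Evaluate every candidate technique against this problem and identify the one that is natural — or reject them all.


Method: separation of variables — a product of single-variable factors, w and e^{s} — the textbook separable form.
- the homogeneous substitution: the ratio of the variables does not determine the slope.
- a linear integrating factor: the unknown enters nonlinearly (through a power, a denominator, or a transcendental function), which the linear integrating-factor recipe cannot absorb as-is — any repair would come from a preliminary substitution, not the factor.
- the exact-equation method — exactness fails on the nose — the mixed partials do not match.
- separation of variables: yes — fits the structure here.


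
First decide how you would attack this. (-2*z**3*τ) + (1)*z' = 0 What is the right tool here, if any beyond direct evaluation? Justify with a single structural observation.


Method: separation of variables — all dependence on the two variables factors apart, the defining separable shape.


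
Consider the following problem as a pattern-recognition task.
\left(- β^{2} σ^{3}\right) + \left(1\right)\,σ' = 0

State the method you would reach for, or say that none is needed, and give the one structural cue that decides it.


Technique: separation of variables — the derivative equals a pure function of β (namely β^{2}) times a pure function of σ (namely σ^{3}); divide and integrate each side.


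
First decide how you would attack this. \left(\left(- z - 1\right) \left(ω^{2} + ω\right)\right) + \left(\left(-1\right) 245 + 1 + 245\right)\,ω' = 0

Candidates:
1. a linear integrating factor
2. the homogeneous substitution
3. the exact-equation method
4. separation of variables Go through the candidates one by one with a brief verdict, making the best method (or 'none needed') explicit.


Diagnosis: separation of variables — one side of the product carries the independent variable, the other the unknown — the textbook separation shape. A Bernoulli rewrite would carry it as the equation stands — separating the variables needs no rearrangement either.
- a linear integrating factor — a nonlinear term in the unknown puts this outside the integrating-factor template.
- the homogeneous substitution: the slope changes under joint rescaling, failing the degree-zero test.
- the exact-equation method: no potential function has this form as its differential, as written.
- separation of variables — applies; the problem has the shape this method handles.


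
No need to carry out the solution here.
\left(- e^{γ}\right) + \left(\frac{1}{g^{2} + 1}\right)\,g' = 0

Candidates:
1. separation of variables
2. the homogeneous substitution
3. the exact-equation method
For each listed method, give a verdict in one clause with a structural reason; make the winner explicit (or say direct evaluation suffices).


Verdict: separation of variables — a product of single-variable factors, e^{γ} and g^{2} + 1 — the textbook separable form.
- separation of variables: yes — fits the structure here.
- the homogeneous substitution: rescaling both variables together changes the slope, so no ratio substitution collapses it.
- the exact-equation method: the cross-partial test holds only vacuously — each coefficient lives in its own variable, so the exactness machinery reads no structure the split form does not already show.


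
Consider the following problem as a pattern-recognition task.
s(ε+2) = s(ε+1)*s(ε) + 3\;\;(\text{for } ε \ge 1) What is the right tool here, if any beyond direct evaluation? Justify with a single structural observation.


Best approach: no special technique — the unknown sequence enters the update nonlinearly, so no linear method fits the recurrence as written — direct iteration remains.


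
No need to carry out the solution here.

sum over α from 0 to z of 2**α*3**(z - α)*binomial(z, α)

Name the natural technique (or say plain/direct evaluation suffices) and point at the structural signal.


Verdict: the binomial theorem — the summand is term α of a binomial expansion in 2 and 3; the whole sum is a single power.


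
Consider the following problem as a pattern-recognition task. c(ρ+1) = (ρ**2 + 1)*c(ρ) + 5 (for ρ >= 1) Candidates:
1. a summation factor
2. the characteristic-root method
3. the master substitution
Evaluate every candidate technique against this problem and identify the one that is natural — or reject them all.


Method: a summation factor — one step of memory with a weight ρ**2 + 1 that changes as the index grows — the summation-factor construction is built for this.
- a summation factor — a fit — the right tool for this form.
- the characteristic-root method: the coefficients change with the index, which the root method cannot absorb.
- the master substitution — the recursion steps by a constant offset, so exponential reindexing is pointless.


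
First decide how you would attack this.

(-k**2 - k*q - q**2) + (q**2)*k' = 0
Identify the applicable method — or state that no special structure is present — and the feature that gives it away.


Verdict: the homogeneous substitution — the slope is degree-zero homogeneous: the ratio substitution v = k/q collapses it.


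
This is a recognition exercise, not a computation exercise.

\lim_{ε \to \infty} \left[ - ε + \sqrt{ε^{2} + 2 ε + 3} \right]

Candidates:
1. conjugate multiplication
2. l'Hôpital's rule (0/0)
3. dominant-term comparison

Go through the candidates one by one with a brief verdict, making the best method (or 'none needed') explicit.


Technique: conjugate multiplication — the ∞ − ∞ radical form is the exact trigger for the conjugate maneuver.
- conjugate multiplication: a fit — the right tool for this form.
- l'Hôpital's rule (0/0) — the expression is a difference driving to ∞ − ∞, not a 0/0 quotient — there is no ratio for the rule to differentiate.
- dominant-term comparison: this is not a rational comparison of growth rates at infinity.


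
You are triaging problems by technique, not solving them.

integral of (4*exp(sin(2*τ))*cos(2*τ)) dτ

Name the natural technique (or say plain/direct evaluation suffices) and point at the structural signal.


Verdict: u-substitution — read it as f(sin(2*τ)) times a constant multiple of d(sin(2*τ)): one substitution, u = sin(2*τ), finishes it.


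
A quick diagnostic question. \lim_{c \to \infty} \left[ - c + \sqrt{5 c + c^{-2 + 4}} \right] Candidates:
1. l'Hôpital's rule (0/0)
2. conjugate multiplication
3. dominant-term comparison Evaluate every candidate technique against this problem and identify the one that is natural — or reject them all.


Diagnosis: conjugate multiplication — divergence minus divergence hides a finite answer — expose it by pairing \sqrt{5 c + c^{-2 + 4}} - c with its conjugate.
- l'Hôpital's rule (0/0): the expression is a difference driving to ∞ − ∞, not a 0/0 quotient — there is no ratio for the rule to differentiate.
- conjugate multiplication: yes, a natural case for it.
- dominant-term comparison: this is not a rational comparison of growth rates at infinity.


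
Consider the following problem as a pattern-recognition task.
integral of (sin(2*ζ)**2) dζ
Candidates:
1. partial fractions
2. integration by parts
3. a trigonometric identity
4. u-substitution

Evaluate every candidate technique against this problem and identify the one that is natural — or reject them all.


Verdict: a trigonometric identity — even powers like sin(2*ζ)**2 never integrate directly; the half-angle identity lowers the degree first.
- partial fractions: there is no rational-function structure to decompose.
- integration by parts: not the fit here: there is no polynomial factor to ladder down — parts can still close the trigonometric product by recursion, though the identity rewrite is the direct route.
- a trigonometric identity — yes, a natural case for it.
- u-substitution: no subexpression of the integrand pairs with its own derivative as a factor — individual terms may offer their own substitutions, but any change of variable covering the whole integral would have to be constructed from outside the expression.


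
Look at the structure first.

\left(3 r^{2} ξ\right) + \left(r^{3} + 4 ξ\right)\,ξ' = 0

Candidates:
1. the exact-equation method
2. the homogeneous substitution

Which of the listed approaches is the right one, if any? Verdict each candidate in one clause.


Verdict: the exact-equation method — the compatibility test passes: the ξ-derivative of 3 r^{2} ξ matches the r-derivative of r^{3} + 4 ξ, so integrate a potential.
- the exact-equation method: applicable, and directly so.
- the homogeneous substitution — the slope does not depend on the ratio of the variables alone.


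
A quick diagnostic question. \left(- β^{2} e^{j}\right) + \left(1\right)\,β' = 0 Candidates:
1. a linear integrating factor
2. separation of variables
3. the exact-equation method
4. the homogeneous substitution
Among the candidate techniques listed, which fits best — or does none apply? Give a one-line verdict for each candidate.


Verdict: separation of variables — all dependence on the two variables factors apart, the defining separable shape.
- a linear integrating factor: a nonlinear term in the unknown puts this outside the integrating-factor template.
- separation of variables: applicable, and directly so.
- the exact-equation method: the mixed-partials test fails on this split — it is not an exact differential as presented.
- the homogeneous substitution: the slope does not depend on the ratio of the variables alone.


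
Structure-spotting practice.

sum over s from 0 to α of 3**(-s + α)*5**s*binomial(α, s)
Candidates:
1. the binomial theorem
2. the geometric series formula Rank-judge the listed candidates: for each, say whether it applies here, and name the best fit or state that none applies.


Technique: the binomial theorem — binomial coefficients against complementary powers of 5 and 3: recognize the binomial expansion and resum.
- the binomial theorem: applicable, and directly so.
- the geometric series formula — no single multiplier carries one term to the next throughout the sum.


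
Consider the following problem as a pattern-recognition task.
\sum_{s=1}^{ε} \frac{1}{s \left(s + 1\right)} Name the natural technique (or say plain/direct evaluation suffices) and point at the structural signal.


Technique: telescoping — the denominator's roots in \frac{1}{s \left(s + 1\right)} sit an integer apart: decomposition produces a self-cancelling chain.


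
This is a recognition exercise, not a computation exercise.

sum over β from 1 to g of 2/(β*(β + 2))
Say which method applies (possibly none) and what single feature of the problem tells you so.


Best approach: telescoping — 2/(β*(β + 2)) is a collapsed telescope: expand it into simple fractions to see the cancellation.


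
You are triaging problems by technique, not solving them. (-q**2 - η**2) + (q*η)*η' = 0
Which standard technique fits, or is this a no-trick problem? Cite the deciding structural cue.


Best approach: the homogeneous substitution — the slope's numerator and denominator share total degree; set v = η/q and the equation drops to separable form. A Bernoulli substitution is a fair alternative on this equation directly; the homogeneous reading takes it as given.


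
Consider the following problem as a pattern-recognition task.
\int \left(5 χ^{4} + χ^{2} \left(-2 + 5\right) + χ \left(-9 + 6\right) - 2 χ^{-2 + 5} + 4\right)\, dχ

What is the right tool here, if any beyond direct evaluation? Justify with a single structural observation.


Technique: no special technique — nothing composite, nothing rational, nothing trigonometric — each constant-multiple power of χ integrates by the power rule alone.


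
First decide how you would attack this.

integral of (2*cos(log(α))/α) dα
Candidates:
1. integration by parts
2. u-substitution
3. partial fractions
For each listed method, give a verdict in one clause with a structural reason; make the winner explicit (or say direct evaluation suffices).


Diagnosis: u-substitution — collected, the integrand has one factor that is, up to a constant, the derivative of an inner expression the rest depends on — substitute for that inner expression.
- integration by parts — no split into a nonconstant polynomial times one of the standard kernels — exp, sine, or cosine of a linear argument, or a logarithm — applies here.
- u-substitution — yes — fits the structure here.
- partial fractions — the expression is not a ratio of polynomials that decomposes further.


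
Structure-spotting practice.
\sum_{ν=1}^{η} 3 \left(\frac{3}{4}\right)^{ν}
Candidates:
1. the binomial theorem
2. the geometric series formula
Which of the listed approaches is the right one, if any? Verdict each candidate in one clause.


Best approach: the geometric series formula — check a ratio of consecutive terms: it is \frac{3}{4}, independent of the index, so the geometric formula closes the sum.
- the binomial theorem — there is no pair of bases whose matched powers would reassemble into a single binomial power.
- the geometric series formula — applicable, and directly so.


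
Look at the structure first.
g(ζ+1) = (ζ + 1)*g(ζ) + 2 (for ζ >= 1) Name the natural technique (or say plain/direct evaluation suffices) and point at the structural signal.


Best approach: a summation factor — it is first-order linear but the coefficient ζ + 1 depends on the index, so multiply through by a summation factor to telescope it.


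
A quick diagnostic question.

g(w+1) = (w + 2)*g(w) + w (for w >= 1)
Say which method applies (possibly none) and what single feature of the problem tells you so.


Technique: a summation factor — first-order, linear, moving coefficient w + 2: the discrete analogue of an integrating factor handles it.


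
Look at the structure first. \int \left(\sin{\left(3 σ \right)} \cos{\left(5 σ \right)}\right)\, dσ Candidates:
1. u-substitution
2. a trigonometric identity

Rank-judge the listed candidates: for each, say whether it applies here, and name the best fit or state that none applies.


Method: a trigonometric identity — apply product-to-sum to \sin{\left(3 σ \right)} \cos{\left(5 σ \right)}: two clean single-angle terms replace one awkward product.
- u-substitution — no subexpression of the integrand pairs with its own derivative as a factor — individual terms may offer their own substitutions, but any change of variable covering the whole integral would have to be constructed from outside the expression.
- a trigonometric identity — applicable, and directly so.


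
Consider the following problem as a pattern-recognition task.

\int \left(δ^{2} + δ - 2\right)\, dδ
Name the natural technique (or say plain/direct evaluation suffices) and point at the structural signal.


Diagnosis: no special technique — the integrand is a sum of constant multiples of powers of δ — integrate term by term.


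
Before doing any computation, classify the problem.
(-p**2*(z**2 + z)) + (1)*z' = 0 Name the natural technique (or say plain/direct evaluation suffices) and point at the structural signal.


Technique: separation of variables — the slope splits multiplicatively: p**2 carrying all p-dependence times z**2 + z carrying all z-dependence — separate and integrate. A Bernoulli rewrite would carry it as the equation stands — separating the variables needs no rearrangement either.


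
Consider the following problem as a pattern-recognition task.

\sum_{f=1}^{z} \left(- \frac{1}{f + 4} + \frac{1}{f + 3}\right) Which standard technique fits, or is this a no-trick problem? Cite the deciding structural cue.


Technique: telescoping — the piece each term subtracts is \frac{1}{f + 3} advanced by one index, and it reappears with a plus sign leading the following term — the sum collapses to its boundary terms.


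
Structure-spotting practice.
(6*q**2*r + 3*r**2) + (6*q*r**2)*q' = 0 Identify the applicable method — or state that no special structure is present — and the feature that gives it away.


Technique: the exact-equation method — check exactness first: here it holds (6*q**2*r + 3*r**2, 6*q*r**2 have matching cross partials), so no integrating factor is needed.


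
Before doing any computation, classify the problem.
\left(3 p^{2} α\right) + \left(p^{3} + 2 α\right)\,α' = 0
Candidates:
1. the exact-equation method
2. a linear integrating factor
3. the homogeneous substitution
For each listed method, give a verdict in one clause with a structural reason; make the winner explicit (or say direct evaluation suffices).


Method: the exact-equation method — check exactness first: here it holds (3 p^{2} α, p^{3} + 2 α have matching cross partials), so no integrating factor is needed.
- the exact-equation method: a fit — the right tool for this form.
- a linear integrating factor: a nonlinear term in the unknown puts this outside the integrating-factor template.
- the homogeneous substitution — the ratio of the variables does not determine the slope.


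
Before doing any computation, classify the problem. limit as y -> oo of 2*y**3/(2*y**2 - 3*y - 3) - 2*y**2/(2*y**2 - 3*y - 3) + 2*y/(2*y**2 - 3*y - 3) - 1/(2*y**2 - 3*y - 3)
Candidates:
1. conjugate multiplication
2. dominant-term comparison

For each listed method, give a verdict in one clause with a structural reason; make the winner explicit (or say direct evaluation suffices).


Best approach: dominant-term comparison — growth-rate triage: the leading powers of y decide the limit, everything else is noise.
- conjugate multiplication: the conjugate move applies to radical differences, which this is not.
- dominant-term comparison — yes — fits the structure here.


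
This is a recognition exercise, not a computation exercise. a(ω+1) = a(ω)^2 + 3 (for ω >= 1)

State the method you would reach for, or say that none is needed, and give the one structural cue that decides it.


Best approach: no special technique — each new value is a nonlinear function of earlier ones — scaling arguments and superposition both fail.


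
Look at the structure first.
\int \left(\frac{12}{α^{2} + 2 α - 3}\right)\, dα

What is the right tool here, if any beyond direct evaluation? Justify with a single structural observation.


Diagnosis: partial fractions — the factorization of α^{2} + 2 α - 3 is the whole battle; after it, each term is a table integral.


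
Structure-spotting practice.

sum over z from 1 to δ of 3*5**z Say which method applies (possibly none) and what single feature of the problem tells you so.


Diagnosis: the geometric series formula — each term is 5 times the previous one, so the geometric-series formula applies directly.


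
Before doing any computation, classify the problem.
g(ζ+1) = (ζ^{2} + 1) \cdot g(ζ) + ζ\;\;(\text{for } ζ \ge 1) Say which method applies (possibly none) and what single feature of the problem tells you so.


Verdict: a summation factor — rescale the sequence by the product of the weights ζ^{2} + 1 so far — the recurrence collapses to a plain running sum.


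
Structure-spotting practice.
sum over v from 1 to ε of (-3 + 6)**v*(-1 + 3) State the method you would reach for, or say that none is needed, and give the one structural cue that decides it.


Verdict: the geometric series formula — each summand is the previous one scaled by 3; that constant multiplier is itself the geometric structure.


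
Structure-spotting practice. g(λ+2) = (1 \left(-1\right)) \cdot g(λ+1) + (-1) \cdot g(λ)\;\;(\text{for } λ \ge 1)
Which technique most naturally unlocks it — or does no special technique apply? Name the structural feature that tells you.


Method: the characteristic-root method — the recurrence is linear and homogeneous with constant coefficients, so the ansatz r^λ turns it into a polynomial equation for r.


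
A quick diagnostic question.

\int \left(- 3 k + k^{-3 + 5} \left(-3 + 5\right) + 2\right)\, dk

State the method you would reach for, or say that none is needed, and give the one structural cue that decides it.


Diagnosis: no special technique — the integrand is a sum of constant multiples of powers of k — integrate term by term.


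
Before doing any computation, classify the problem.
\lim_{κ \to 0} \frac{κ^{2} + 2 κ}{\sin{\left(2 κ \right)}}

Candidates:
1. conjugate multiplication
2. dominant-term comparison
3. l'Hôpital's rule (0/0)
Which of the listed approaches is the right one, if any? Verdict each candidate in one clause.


Diagnosis: l'Hôpital's rule (0/0) — both numerator and denominator vanish at 0: the genuine 0/0 indeterminate that l'Hôpital exists for. Expanding numerator and denominator to first order gives the same value — the rule automates exactly that.
- conjugate multiplication: multiplying by a conjugate would not remove any indeterminacy here.
- dominant-term comparison: leading-power comparison does not apply to this form.
- l'Hôpital's rule (0/0) — applies; the problem has the shape this method handles.


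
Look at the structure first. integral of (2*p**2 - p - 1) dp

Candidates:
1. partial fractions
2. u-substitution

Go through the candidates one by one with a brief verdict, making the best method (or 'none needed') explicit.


Technique: no special technique — nothing composite, nothing rational, nothing trigonometric — each constant-multiple power of p integrates by the power rule alone.
- partial fractions — the expression is not a ratio of polynomials that decomposes further.
- u-substitution — any workable substitution here is cosmetic — the integrand is already in directly integrable form.


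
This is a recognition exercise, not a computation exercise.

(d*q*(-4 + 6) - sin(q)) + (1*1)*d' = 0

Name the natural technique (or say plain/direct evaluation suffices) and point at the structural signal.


Verdict: a linear integrating factor — the unknown enters only to the first power against a nonzero forcing term — the integrating-factor template applies directly.


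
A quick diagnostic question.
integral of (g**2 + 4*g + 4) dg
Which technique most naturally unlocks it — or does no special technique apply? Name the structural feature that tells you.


Verdict: no special technique — scan for structure and find none: constant multiples of powers of g, integrate directly.


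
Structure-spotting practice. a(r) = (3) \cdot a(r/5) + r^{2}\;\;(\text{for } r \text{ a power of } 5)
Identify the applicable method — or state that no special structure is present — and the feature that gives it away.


Technique: the master substitution — the argument contracts 5-fold per step: reindex r exponentially and solve the linear recurrence in the new index.


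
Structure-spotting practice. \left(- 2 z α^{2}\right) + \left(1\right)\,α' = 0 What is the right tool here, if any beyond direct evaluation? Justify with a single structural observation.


Method: separation of variables — separating collects all α-dependence with the derivative and leaves all z-dependence opposite: variables separate.


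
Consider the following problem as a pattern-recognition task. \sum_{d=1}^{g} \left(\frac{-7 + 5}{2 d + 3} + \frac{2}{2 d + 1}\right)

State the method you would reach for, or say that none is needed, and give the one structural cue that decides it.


Diagnosis: telescoping — the summand is \frac{2}{2 d + 1} minus the same expression shifted by one, so consecutive terms cancel in pairs.


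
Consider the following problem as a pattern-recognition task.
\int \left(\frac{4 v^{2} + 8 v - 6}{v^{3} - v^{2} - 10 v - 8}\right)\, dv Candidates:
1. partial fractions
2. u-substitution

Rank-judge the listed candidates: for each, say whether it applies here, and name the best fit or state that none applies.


Best approach: partial fractions — v^{3} - v^{2} - 10 v - 8 splits into linear pieces, so the quotient is a sum of simple fractions — decompose before integrating.
- partial fractions — yes, a natural case for it.
- u-substitution — no subexpression of the integrand pairs with its own derivative as a factor — individual terms may offer their own substitutions, but any change of variable covering the whole integral would have to be constructed from outside the expression.


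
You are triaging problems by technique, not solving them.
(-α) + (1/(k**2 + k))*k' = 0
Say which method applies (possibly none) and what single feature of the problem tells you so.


Diagnosis: separation of variables — the derivative equals a pure function of α (namely α) times a pure function of k (namely k**2 + k); divide and integrate each side. A Bernoulli rewrite would carry it as the equation stands — separating the variables needs no rearrangement either.


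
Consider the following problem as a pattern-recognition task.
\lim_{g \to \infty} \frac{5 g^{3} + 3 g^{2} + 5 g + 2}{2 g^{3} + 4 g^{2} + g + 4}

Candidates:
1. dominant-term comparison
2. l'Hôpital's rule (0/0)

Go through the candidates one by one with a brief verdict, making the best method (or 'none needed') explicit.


Best approach: dominant-term comparison — divide by the highest power of g present: lower-order terms vanish and the dominant ratio remains.
- dominant-term comparison — yes, a natural case for it.
- l'Hôpital's rule (0/0): as a single quotient the expression runs to ∞/∞ at the limit point — an at-infinity form of the rule would apply, though the leading-growth comparison is the direct reading.


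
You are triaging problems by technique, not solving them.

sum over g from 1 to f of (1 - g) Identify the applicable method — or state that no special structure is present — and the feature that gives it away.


Method: no special technique — with only polynomial terms in g present, the classical sum-of-powers identities are all you need.


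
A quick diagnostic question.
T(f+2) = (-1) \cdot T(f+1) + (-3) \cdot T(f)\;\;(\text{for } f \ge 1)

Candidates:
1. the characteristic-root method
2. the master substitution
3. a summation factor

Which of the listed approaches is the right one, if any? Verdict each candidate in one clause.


Technique: the characteristic-root method — the recurrence is linear and homogeneous with constant coefficients, so the ansatz r^f turns it into a polynomial equation for r.
- the characteristic-root method — yes — fits the structure here.
- the master substitution — the recursion steps by a constant offset, so exponential reindexing is pointless.
- a summation factor — the recurrence reaches back more than one step, outside the first-order family a summation factor normalizes.


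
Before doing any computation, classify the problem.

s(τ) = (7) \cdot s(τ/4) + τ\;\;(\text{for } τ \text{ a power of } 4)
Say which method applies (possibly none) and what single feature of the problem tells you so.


Technique: the master substitution — the argument contracts 4-fold per step: reindex τ exponentially and solve the linear recurrence in the new index.


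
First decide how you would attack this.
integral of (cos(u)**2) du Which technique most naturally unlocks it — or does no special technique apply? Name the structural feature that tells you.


Diagnosis: a trigonometric identity — reduce cos(u)**2 with the power-reduction formula and the integral becomes first-degree trigonometry.
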